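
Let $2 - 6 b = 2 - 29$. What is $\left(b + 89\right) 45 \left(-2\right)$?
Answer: $-8445$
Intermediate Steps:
$b = \frac{29}{6}$ ($b = \frac{1}{3} - \frac{2 - 29}{6} = \frac{1}{3} - - \frac{9}{2} = \frac{1}{3} + \frac{9}{2} = \frac{29}{6} \approx 4.8333$)
$\left(b + 89\right) 45 \left(-2\right) = \left(\frac{29}{6} + 89\right) 45 \left(-2\right) = \frac{563}{6} \left(-90\right) = -8445$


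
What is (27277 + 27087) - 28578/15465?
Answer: 280236894/5155 ≈ 54362.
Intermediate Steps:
(27277 + 27087) - 28578/15465 = 54364 - 28578*1/15465 = 54364 - 9526/5155 = 280236894/5155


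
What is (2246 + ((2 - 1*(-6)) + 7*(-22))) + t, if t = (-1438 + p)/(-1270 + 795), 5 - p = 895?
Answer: 999828/475 ≈ 2104.9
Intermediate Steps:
p = -890 (p = 5 - 1*895 = 5 - 895 = -890)
t = 2328/475 (t = (-1438 - 890)/(-1270 + 795) = -2328/(-475) = -2328*(-1/475) = 2328/475 ≈ 4.9011)
(2246 + ((2 - 1*(-6)) + 7*(-22))) + t = (2246 + ((2 - 1*(-6)) + 7*(-22))) + 2328/475 = (2246 + ((2 + 6) - 154)) + 2328/475 = (2246 + (8 - 154)) + 2328/475 = (2246 - 146) + 2328/475 = 2100 + 2328/475 = 999828/475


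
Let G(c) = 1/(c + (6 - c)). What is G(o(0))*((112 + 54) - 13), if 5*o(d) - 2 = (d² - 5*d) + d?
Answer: 51/2 ≈ 25.500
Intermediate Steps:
o(d) = ⅖ - 4*d/5 + d²/5 (o(d) = ⅖ + ((d² - 5*d) + d)/5 = ⅖ + (d² - 4*d)/5 = ⅖ + (-4*d/5 + d²/5) = ⅖ - 4*d/5 + d²/5)
G(c) = ⅙ (G(c) = 1/6 = ⅙)
G(o(0))*((112 + 54) - 13) = ((112 + 54) - 13)/6 = (166 - 13)/6 = (⅙)*153 = 51/2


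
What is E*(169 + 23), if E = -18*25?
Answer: -86400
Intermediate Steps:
E = -450
E*(169 + 23) = -450*(169 + 23) = -450*192 = -86400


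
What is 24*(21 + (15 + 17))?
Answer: 1272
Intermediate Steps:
24*(21 + (15 + 17)) = 24*(21 + 32) = 24*53 = 1272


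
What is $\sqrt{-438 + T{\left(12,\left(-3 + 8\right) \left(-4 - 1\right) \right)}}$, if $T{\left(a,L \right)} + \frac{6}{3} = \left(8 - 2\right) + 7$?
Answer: $i \sqrt{427} \approx 20.664 i$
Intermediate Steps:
$T{\left(a,L \right)} = 11$ ($T{\left(a,L \right)} = -2 + \left(\left(8 - 2\right) + 7\right) = -2 + \left(6 + 7\right) = -2 + 13 = 11$)
$\sqrt{-438 + T{\left(12,\left(-3 + 8\right) \left(-4 - 1\right) \right)}} = \sqrt{-438 + 11} = \sqrt{-427} = i \sqrt{427}$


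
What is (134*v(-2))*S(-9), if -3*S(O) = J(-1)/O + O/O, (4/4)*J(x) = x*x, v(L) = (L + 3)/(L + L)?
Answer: 268/27 ≈ 9.9259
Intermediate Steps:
v(L) = (3 + L)/(2*L) (v(L) = (3 + L)/((2*L)) = (3 + L)*(1/(2*L)) = (3 + L)/(2*L))
J(x) = x**2 (J(x) = x*x = x**2)
S(O) = -1/3 - 1/(3*O) (S(O) = -((-1)**2/O + O/O)/3 = -(1/O + 1)/3 = -(1 + 1/O)/3 = -1/3 - 1/(3*O))
(134*v(-2))*S(-9) = (134*((1/2)*(3 - 2)/(-2)))*((1/3)*(-1 - 1*(-9))/(-9)) = (134*((1/2)*(-1/2)*1))*((1/3)*(-1/9)*(-1 + 9)) = (134*(-1/4))*((1/3)*(-1/9)*8) = -67/2*(-8/27) = 268/27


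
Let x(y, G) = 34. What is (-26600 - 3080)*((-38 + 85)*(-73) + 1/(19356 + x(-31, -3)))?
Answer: 28207485736/277 ≈ 1.0183e+8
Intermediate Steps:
(-26600 - 3080)*((-38 + 85)*(-73) + 1/(19356 + x(-31, -3))) = (-26600 - 3080)*((-38 + 85)*(-73) + 1/(19356 + 34)) = -29680*(47*(-73) + 1/19390) = -29680*(-3431 + 1/19390) = -29680*(-66527089/19390) = 28207485736/277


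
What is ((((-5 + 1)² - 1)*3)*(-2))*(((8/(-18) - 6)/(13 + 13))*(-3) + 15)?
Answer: -18420/13 ≈ -1416.9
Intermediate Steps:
((((-5 + 1)² - 1)*3)*(-2))*(((8/(-18) - 6)/(13 + 13))*(-3) + 15) = ((((-4)² - 1)*3)*(-2))*(((8*(-1/18) - 6)/26)*(-3) + 15) = (((16 - 1)*3)*(-2))*(((-4/9 - 6)*(1/26))*(-3) + 15) = ((15*3)*(-2))*(-58/9*1/26*(-3) + 15) = (45*(-2))*(-29/117*(-3) + 15) = -90*(29/39 + 15) = -90*614/39 = -18420/13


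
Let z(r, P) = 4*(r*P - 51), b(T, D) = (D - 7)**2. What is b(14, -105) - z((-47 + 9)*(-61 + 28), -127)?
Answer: 649780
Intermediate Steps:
b(T, D) = (-7 + D)**2
z(r, P) = -204 + 4*P*r (z(r, P) = 4*(P*r - 51) = 4*(-51 + P*r) = -204 + 4*P*r)
b(14, -105) - z((-47 + 9)*(-61 + 28), -127) = (-7 - 105)**2 - (-204 + 4*(-127)*((-47 + 9)*(-61 + 28))) = (-112)**2 - (-204 + 4*(-127)*(-38*(-33))) = 12544 - (-204 + 4*(-127)*1254) = 12544 - (-204 - 637032) = 12544 - 1*(-637236) = 12544 + 637236 = 649780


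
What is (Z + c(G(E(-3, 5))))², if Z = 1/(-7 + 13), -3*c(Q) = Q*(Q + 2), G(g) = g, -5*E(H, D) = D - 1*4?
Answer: 1849/22500 ≈ 0.082178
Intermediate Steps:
E(H, D) = ⅘ - D/5 (E(H, D) = -(D - 1*4)/5 = -(D - 4)/5 = -(-4 + D)/5 = ⅘ - D/5)
c(Q) = -Q*(2 + Q)/3 (c(Q) = -Q*(Q + 2)/3 = -Q*(2 + Q)/3)
Z = ⅙ (Z = 1/6 = ⅙ ≈ 0.16667)
(Z + c(G(E(-3, 5))))² = (⅙ - (⅘ - ⅕*5)*(2 + (⅘ - ⅕*5))/3)² = (⅙ - (⅘ - 1)*(2 + (⅘ - 1))/3)² = (⅙ - ⅓*(-⅕)*(2 - ⅕))² = (⅙ - ⅓*(-⅕)*9/5)² = (⅙ + 3/25)² = (43/150)² = 1849/22500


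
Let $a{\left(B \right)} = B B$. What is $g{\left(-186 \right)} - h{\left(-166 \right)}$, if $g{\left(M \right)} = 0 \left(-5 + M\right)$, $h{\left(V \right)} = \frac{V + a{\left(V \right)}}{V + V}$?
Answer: $\frac{165}{2} \approx 82.5$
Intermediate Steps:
$a{\left(B \right)} = B^{2}$
$h{\left(V \right)} = \frac{V + V^{2}}{2 V}$ ($h{\left(V \right)} = \frac{V + V^{2}}{V + V} = \frac{V + V^{2}}{2 V}$)
$g{\left(M \right)} = 0$
$g{\left(-186 \right)} - h{\left(-166 \right)} = 0 - \left(\frac{1}{2} + \frac{1}{2} \left(-166\right)\right) = 0 - \left(\frac{1}{2} - 83\right) = 0 - - \frac{165}{2} = 0 + \frac{165}{2} = \frac{165}{2}$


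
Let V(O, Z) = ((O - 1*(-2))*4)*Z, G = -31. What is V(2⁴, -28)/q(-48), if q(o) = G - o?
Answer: -2016/17 ≈ -118.59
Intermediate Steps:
V(O, Z) = Z*(8 + 4*O) (V(O, Z) = ((O + 2)*4)*Z = ((2 + O)*4)*Z = (8 + 4*O)*Z = Z*(8 + 4*O))
q(o) = -31 - o
V(2⁴, -28)/q(-48) = (4*(-28)*(2 + 2⁴))/(-31 - 1*(-48)) = (4*(-28)*(2 + 16))/(-31 + 48) = (4*(-28)*18)/17 = -2016*1/17 = -2016/17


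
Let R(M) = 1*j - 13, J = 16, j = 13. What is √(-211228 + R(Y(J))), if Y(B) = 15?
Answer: 2*I*√52807 ≈ 459.6*I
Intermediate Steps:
R(M) = 0 (R(M) = 1*13 - 13 = 13 - 13 = 0)
√(-211228 + R(Y(J))) = √(-211228 + 0) = √(-211228) = 2*I*√52807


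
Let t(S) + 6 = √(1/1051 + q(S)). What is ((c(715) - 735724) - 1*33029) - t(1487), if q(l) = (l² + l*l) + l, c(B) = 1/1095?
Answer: -841777964/1095 - 2*√1221640379969/1051 ≈ -7.7085e+5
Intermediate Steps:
c(B) = 1/1095
q(l) = l + 2*l² (q(l) = (l² + l²) + l = 2*l² + l = l + 2*l²)
t(S) = -6 + √(1/1051 + S*(1 + 2*S))
((c(715) - 735724) - 1*33029) - t(1487) = ((1/1095 - 735724) - 1*33029) - (-6 + √1051*√(1 + 1051*1487*(1 + 2*1487))/1051) = (-805617779/1095 - 33029) - (-6 + √1051*√(1 + 1051*1487*(1 + 2974))/1051) = -841784534/1095 - (-6 + √1051*√(1 + 1051*1487*2975)/1051) = -841784534/1095 - (-6 + √1051*√(1 + 4649440075)/1051) = -841784534/1095 - (-6 + √1051*√4649440076/1051) = -841784534/1095 - (-6 + √1051*(2*√1162360019)/1051) = -841784534/1095 - (-6 + 2*√1221640379969/1051) = -841784534/1095 + (6 - 2*√1221640379969/1051) = -841777964/1095 - 2*√1221640379969/1051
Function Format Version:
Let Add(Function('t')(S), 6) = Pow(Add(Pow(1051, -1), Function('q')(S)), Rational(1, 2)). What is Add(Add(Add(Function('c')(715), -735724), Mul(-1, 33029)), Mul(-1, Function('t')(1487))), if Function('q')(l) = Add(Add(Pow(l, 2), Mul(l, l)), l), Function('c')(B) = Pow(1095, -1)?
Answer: Add(Rational(-841777964, 1095), Mul(Rational(-2, 1051), Pow(1221640379969, Rational(1, 2)))) ≈ -7.7085e+5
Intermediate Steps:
Function('c')(B) = Rational(1, 1095)
Function('q')(l) = Add(l, Mul(2, Pow(l, 2))) (Function('q')(l) = Add(Add(Pow(l, 2), Pow(l, 2)), l) = Add(Mul(2, Pow(l, 2)), l) = Add(l, Mul(2, Pow(l, 2))))
Function('t')(S) = Add(-6, Pow(Add(Rational(1, 1051), Mul(S, Add(1, Mul(2, S)))), Rational(1, 2))) (Function('t')(S) = Add(-6, Pow(Add(Pow(1051, -1), Mul(S, Add(1, Mul(2, S)))), Rational(1, 2))) = Add(-6, Pow(Add(Rational(1, 1051), Mul(S, Add(1, Mul(2, S)))), Rational(1, 2))))
Add(Add(Add(Function('c')(715), -735724), Mul(-1, 33029)), Mul(-1, Function('t')(1487))) = Add(Add(Add(Rational(1, 1095), -735724), Mul(-1, 33029)), Mul(-1, Add(-6, Mul(Rational(1, 1051), Pow(1051, Rational(1, 2)), Pow(Add(1, Mul(1051, 1487, Add(1, Mul(2, 1487)))), Rational(1, 2)))))) = Add(Add(Rational(-805617779, 1095), -33029), Mul(-1, Add(-6, Mul(Rational(1, 1051), Pow(1051, Rational(1, 2)), Pow(Add(1, Mul(1051, 1487, Add(1, 2974))), Rational(1, 2)))))) = Add(Rational(-841784534, 1095), Mul(-1, Add(-6, Mul(Rational(1, 1051), Pow(1051, Rational(1, 2)), Pow(Add(1, Mul(1051, 1487, 2975)), Rational(1, 2)))))) = Add(Rational(-841784534, 1095), Mul(-1, Add(-6, Mul(Rational(1, 1051), Pow(1051, Rational(1, 2)), Pow(Add(1, 4649440075), Rational(1, 2)))))) = Add(Rational(-841784534, 1095), Mul(-1, Add(-6, Mul(Rational(1, 1051), Pow(1051, Rational(1, 2)), Pow(4649440076, Rational(1, 2)))))) = Add(Rational(-841784534, 1095), Mul(-1, Add(-6, Mul(Rational(1, 1051), Pow(1051, Rational(1, 2)), Mul(2, Pow(1162360019, Rational(1, 2))))))) = Add(Rational(-841784534, 1095), Mul(-1, Add(-6, Mul(Rational(2, 1051), Pow(1221640379969, Rational(1, 2)))))) = Add(Rational(-841784534, 1095), Add(6, Mul(Rational(-2, 1051), Pow(1221640379969, Rational(1, 2))))) = Add(Rational(-841777964, 1095), Mul(Rational(-2, 1051), Pow(1221640379969, Rational(1, 2))))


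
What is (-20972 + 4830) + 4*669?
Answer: -13466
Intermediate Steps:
(-20972 + 4830) + 4*669 = -16142 + 2676 = -13466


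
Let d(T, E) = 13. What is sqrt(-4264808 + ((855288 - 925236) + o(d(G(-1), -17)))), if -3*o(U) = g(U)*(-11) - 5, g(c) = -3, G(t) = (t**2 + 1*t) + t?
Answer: 2*I*sqrt(9753222)/3 ≈ 2082.0*I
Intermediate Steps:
G(t) = t**2 + 2*t (G(t) = (t**2 + t) + t = (t + t**2) + t = t**2 + 2*t)
o(U) = -28/3 (o(U) = -(-3*(-11) - 5)/3 = -(33 - 5)/3 = -1/3*28 = -28/3)
sqrt(-4264808 + ((855288 - 925236) + o(d(G(-1), -17)))) = sqrt(-4264808 + ((855288 - 925236) - 28/3)) = sqrt(-4264808 + (-69948 - 28/3)) = sqrt(-4264808 - 209872/3) = sqrt(-13004296/3) = 2*I*sqrt(9753222)/3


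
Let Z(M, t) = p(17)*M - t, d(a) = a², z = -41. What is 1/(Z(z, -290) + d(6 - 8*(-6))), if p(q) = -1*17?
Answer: 1/3903 ≈ 0.00025621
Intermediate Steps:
p(q) = -17
Z(M, t) = -t - 17*M (Z(M, t) = -17*M - t = -t - 17*M)
1/(Z(z, -290) + d(6 - 8*(-6))) = 1/((-1*(-290) - 17*(-41)) + (6 - 8*(-6))²) = 1/((290 + 697) + (6 + 48)²) = 1/(987 + 54²) = 1/(987 + 2916) = 1/3903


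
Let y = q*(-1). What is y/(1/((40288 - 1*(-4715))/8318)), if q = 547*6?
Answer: -73849923/4159 ≈ -17757.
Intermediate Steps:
q = 3282
y = -3282 (y = 3282*(-1) = -3282)
y/(1/((40288 - 1*(-4715))/8318)) = -3282*(40288 - 1*(-4715))/8318 = -3282*(40288 + 4715)*(1/8318) = -3282*45003*(1/8318) = -3282/(1/(45003/8318)) = -3282/8318/45003 = -3282*45003/8318 = -73849923/4159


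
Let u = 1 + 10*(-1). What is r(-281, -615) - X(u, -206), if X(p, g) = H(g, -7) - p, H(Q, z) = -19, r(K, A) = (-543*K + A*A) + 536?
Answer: 531354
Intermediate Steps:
r(K, A) = 536 + A**2 - 543*K (r(K, A) = (-543*K + A**2) + 536 = (A**2 - 543*K) + 536 = 536 + A**2 - 543*K)
u = -9 (u = 1 - 10 = -9)
X(p, g) = -19 - p
r(-281, -615) - X(u, -206) = (536 + (-615)**2 - 543*(-281)) - (-19 - 1*(-9)) = (536 + 378225 + 152583) - (-19 + 9) = 531344 - 1*(-10) = 531344 + 10 = 531354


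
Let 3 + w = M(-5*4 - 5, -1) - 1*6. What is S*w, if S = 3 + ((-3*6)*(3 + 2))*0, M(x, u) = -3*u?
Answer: -18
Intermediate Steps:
w = -6 (w = -3 + (-3*(-1) - 1*6) = -3 + (3 - 6) = -3 - 3 = -6)
S = 3 (S = 3 - 18*5*0 = 3 - 90*0 = 3 + 0 = 3)
S*w = 3*(-6) = -18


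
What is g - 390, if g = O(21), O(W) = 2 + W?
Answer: -367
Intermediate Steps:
g = 23 (g = 2 + 21 = 23)
g - 390 = 23 - 390 = -367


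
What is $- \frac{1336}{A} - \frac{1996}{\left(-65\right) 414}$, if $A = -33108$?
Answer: $\frac{4251472}{37122345} \approx 0.11453$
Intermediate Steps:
$- \frac{1336}{A} - \frac{1996}{\left(-65\right) 414} = - \frac{1336}{-33108} - \frac{1996}{\left(-65\right) 414} = \left(-1336\right) \left(- \frac{1}{33108}\right) - \frac{1996}{-26910} = \frac{334}{8277} - - \frac{998}{13455} = \frac{334}{8277} + \frac{998}{13455} = \frac{4251472}{37122345}$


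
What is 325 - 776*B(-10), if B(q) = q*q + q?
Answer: -69515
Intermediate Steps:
B(q) = q + q**2 (B(q) = q**2 + q = q + q**2)
325 - 776*B(-10) = 325 - (-7760)*(1 - 10) = 325 - (-7760)*(-9) = 325 - 776*90 = 325 - 69840 = -69515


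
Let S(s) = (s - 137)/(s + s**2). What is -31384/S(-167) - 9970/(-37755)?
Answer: 410598522239/143469 ≈ 2.8619e+6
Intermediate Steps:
S(s) = (-137 + s)/(s + s**2)
-31384/S(-167) - 9970/(-37755) = -31384*(-167*(1 - 167)/(-137 - 167)) - 9970/(-37755) = -31384/((-1/167*(-304)/(-166))) - 9970*(-1/37755) = -31384/((-1/167*(-1/166)*(-304))) + 1994/7551 = -31384/(-152/13861) + 1994/7551 = -31384*(-13861/152) + 1994/7551 = 54376703/19 + 1994/7551 = 410598522239/143469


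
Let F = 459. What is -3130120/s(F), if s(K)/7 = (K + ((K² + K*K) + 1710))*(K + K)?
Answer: -223580/194400729 ≈ -0.0011501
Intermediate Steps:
s(K) = 14*K*(1710 + K + 2*K²) (s(K) = 7*((K + ((K² + K*K) + 1710))*(K + K)) = 7*((K + ((K² + K²) + 1710))*(2*K)) = 7*((K + (2*K² + 1710))*(2*K)) = 7*((K + (1710 + 2*K²))*(2*K)) = 7*((1710 + K + 2*K²)*(2*K)) = 7*(2*K*(1710 + K + 2*K²)) = 14*K*(1710 + K + 2*K²))
-3130120/s(F) = -3130120*1/(6426*(1710 + 459 + 2*459²)) = -3130120*1/(6426*(1710 + 459 + 2*210681)) = -3130120*1/(6426*(1710 + 459 + 421362)) = -3130120/(14*459*423531) = -3130120/2721610206 = -3130120*1/2721610206 = -223580/194400729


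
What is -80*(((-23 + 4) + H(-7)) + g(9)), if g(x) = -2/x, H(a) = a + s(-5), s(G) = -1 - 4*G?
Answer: 5200/9 ≈ 577.78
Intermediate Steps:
H(a) = 19 + a (H(a) = a + (-1 - 4*(-5)) = a + (-1 + 20) = a + 19 = 19 + a)
-80*(((-23 + 4) + H(-7)) + g(9)) = -80*(((-23 + 4) + (19 - 7)) - 2/9) = -80*((-19 + 12) - 2*⅑) = -80*(-7 - 2/9) = -80*(-65/9) = 5200/9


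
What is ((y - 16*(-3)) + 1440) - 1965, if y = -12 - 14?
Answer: -503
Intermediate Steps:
y = -26
((y - 16*(-3)) + 1440) - 1965 = ((-26 - 16*(-3)) + 1440) - 1965 = ((-26 + 48) + 1440) - 1965 = (22 + 1440) - 1965 = 1462 - 1965 = -503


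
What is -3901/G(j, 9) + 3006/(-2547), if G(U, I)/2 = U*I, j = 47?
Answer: -29501/5094 ≈ -5.7913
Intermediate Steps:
G(U, I) = 2*I*U (G(U, I) = 2*(U*I) = 2*(I*U) = 2*I*U)
-3901/G(j, 9) + 3006/(-2547) = -3901/(2*9*47) + 3006/(-2547) = -3901/846 + 3006*(-1/2547) = -3901*1/846 - 334/283 = -83/18 - 334/283 = -29501/5094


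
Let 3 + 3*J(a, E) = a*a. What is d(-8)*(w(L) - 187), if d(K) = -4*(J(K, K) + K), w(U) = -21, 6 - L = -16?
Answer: 30784/3 ≈ 10261.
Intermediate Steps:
L = 22 (L = 6 - 1*(-16) = 6 + 16 = 22)
J(a, E) = -1 + a²/3 (J(a, E) = -1 + (a*a)/3 = -1 + a²/3)
d(K) = 4 - 4*K - 4*K²/3 (d(K) = -4*((-1 + K²/3) + K) = -4*(-1 + K + K²/3) = 4 - 4*K - 4*K²/3)
d(-8)*(w(L) - 187) = (4 - 4*(-8) - 4/3*(-8)²)*(-21 - 187) = (4 + 32 - 4/3*64)*(-208) = (4 + 32 - 256/3)*(-208) = -148/3*(-208) = 30784/3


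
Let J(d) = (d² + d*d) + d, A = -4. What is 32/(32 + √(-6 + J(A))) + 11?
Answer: 6023/501 - 16*√22/501 ≈ 11.872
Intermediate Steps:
J(d) = d + 2*d² (J(d) = (d² + d²) + d = 2*d² + d = d + 2*d²)
32/(32 + √(-6 + J(A))) + 11 = 32/(32 + √(-6 - 4*(1 + 2*(-4)))) + 11 = 32/(32 + √(-6 - 4*(1 - 8))) + 11 = 32/(32 + √(-6 - 4*(-7))) + 11 = 32/(32 + √(-6 + 28)) + 11 = 32/(32 + √22) + 11 = 11 + 32/(32 + √22)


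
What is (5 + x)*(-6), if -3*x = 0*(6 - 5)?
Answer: -30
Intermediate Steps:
x = 0 (x = -0*(6 - 5) = -0 = -⅓*0 = 0)
(5 + x)*(-6) = (5 + 0)*(-6) = 5*(-6) = -30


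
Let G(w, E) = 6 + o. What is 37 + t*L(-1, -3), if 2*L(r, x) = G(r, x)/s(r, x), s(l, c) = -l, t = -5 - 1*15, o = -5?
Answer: 27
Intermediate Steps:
G(w, E) = 1 (G(w, E) = 6 - 5 = 1)
t = -20 (t = -5 - 15 = -20)
L(r, x) = -1/(2*r) (L(r, x) = (1/(-r))/2 = (1*(-1/r))/2 = (-1/r)/2 = -1/(2*r))
37 + t*L(-1, -3) = 37 - (-10)/(-1) = 37 - (-10)*(-1) = 37 - 20*½ = 37 - 10 = 27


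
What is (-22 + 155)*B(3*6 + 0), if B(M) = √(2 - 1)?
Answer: 133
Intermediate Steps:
B(M) = 1 (B(M) = √1 = 1)
(-22 + 155)*B(3*6 + 0) = (-22 + 155)*1 = 133*1 = 133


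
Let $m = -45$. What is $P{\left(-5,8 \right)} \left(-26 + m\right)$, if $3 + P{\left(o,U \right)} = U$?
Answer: $-355$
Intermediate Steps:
$P{\left(o,U \right)} = -3 + U$
$P{\left(-5,8 \right)} \left(-26 + m\right) = \left(-3 + 8\right) \left(-26 - 45\right) = 5 \left(-71\right) = -355$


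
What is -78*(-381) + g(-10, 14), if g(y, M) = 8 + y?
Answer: 29716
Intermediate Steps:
-78*(-381) + g(-10, 14) = -78*(-381) + (8 - 10) = 29718 - 2 = 29716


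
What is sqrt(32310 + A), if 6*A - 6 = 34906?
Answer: sqrt(343158)/3 ≈ 195.27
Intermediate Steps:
A = 17456/3 (A = 1 + (1/6)*34906 = 1 + 17453/3 = 17456/3 ≈ 5818.7)
sqrt(32310 + A) = sqrt(32310 + 17456/3) = sqrt(114386/3) = sqrt(343158)/3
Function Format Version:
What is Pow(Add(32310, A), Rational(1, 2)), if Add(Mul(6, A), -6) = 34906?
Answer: Mul(Rational(1, 3), Pow(343158, Rational(1, 2))) ≈ 195.27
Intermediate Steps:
A = Rational(17456, 3) (A = Add(1, Mul(Rational(1, 6), 34906)) = Add(1, Rational(17453, 3)) = Rational(17456, 3) ≈ 5818.7)
Pow(Add(32310, A), Rational(1, 2)) = Pow(Add(32310, Rational(17456, 3)), Rational(1, 2)) = Pow(Rational(114386, 3), Rational(1, 2)) = Mul(Rational(1, 3), Pow(343158, Rational(1, 2)))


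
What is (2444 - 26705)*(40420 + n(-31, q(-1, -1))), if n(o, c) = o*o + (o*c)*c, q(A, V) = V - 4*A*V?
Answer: -985142166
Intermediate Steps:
q(A, V) = V - 4*A*V
n(o, c) = o² + o*c² (n(o, c) = o² + (c*o)*c = o² + o*c²)
(2444 - 26705)*(40420 + n(-31, q(-1, -1))) = (2444 - 26705)*(40420 - 31*(-31 + (-(1 - 4*(-1)))²)) = -24261*(40420 - 31*(-31 + (-(1 + 4))²)) = -24261*(40420 - 31*(-31 + (-1*5)²)) = -24261*(40420 - 31*(-31 + (-5)²)) = -24261*(40420 - 31*(-31 + 25)) = -24261*(40420 - 31*(-6)) = -24261*(40420 + 186) = -24261*40606 = -985142166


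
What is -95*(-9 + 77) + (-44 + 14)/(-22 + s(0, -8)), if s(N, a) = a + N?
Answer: -6459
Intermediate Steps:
s(N, a) = N + a
-95*(-9 + 77) + (-44 + 14)/(-22 + s(0, -8)) = -95*(-9 + 77) + (-44 + 14)/(-22 + (0 - 8)) = -95*68 - 30/(-22 - 8) = -6460 - 30/(-30) = -6460 - 30*(-1/30) = -6460 + 1 = -6459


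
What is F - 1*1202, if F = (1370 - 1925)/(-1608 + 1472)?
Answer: -162917/136 ≈ -1197.9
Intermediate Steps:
F = 555/136 (F = -555/(-136) = -555*(-1/136) = 555/136 ≈ 4.0809)
F - 1*1202 = 555/136 - 1*1202 = 555/136 - 1202 = -162917/136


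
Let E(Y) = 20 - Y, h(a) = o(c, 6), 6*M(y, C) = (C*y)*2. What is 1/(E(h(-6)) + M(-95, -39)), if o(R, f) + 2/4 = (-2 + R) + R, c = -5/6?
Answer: 6/7555 ≈ 0.00079418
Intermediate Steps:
M(y, C) = C*y/3 (M(y, C) = ((C*y)*2)/6 = (2*C*y)/6 = C*y/3)
c = -⅚ (c = -5*⅙ = -⅚ ≈ -0.83333)
o(R, f) = -5/2 + 2*R (o(R, f) = -½ + ((-2 + R) + R) = -½ + (-2 + 2*R) = -5/2 + 2*R)
h(a) = -25/6 (h(a) = -5/2 + 2*(-⅚) = -5/2 - 5/3 = -25/6)
1/(E(h(-6)) + M(-95, -39)) = 1/((20 - 1*(-25/6)) + (⅓)*(-39)*(-95)) = 1/((20 + 25/6) + 1235) = 1/(145/6 + 1235) = 1/(7555/6) = 6/7555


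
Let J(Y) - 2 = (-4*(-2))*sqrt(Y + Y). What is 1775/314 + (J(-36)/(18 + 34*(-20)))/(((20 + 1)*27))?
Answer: 333126361/58930578 - 8*I*sqrt(2)/62559 ≈ 5.6529 - 0.00018085*I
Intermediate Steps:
J(Y) = 2 + 8*sqrt(2)*sqrt(Y) (J(Y) = 2 + (-4*(-2))*sqrt(Y + Y) = 2 + 8*sqrt(2*Y) = 2 + 8*(sqrt(2)*sqrt(Y)) = 2 + 8*sqrt(2)*sqrt(Y))
1775/314 + (J(-36)/(18 + 34*(-20)))/(((20 + 1)*27)) = 1775/314 + ((2 + 8*sqrt(2)*sqrt(-36))/(18 + 34*(-20)))/(((20 + 1)*27)) = 1775*(1/314) + ((2 + 8*sqrt(2)*(6*I))/(18 - 680))/((21*27)) = 1775/314 + ((2 + 48*I*sqrt(2))/(-662))/567 = 1775/314 + ((2 + 48*I*sqrt(2))*(-1/662))*(1/567) = 1775/314 + (-1/331 - 24*I*sqrt(2)/331)*(1/567) = 1775/314 + (-1/187677 - 8*I*sqrt(2)/62559) = 333126361/58930578 - 8*I*sqrt(2)/62559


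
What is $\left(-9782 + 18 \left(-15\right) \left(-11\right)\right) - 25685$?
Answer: $-32497$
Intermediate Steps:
$\left(-9782 + 18 \left(-15\right) \left(-11\right)\right) - 25685 = \left(-9782 - -2970\right) - 25685 = \left(-9782 + 2970\right) - 25685 = -6812 - 25685 = -32497$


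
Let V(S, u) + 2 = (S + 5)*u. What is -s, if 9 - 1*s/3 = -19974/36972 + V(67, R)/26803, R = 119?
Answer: -1522884269/55053362 ≈ -27.662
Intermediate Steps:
V(S, u) = -2 + u*(5 + S) (V(S, u) = -2 + (S + 5)*u = -2 + (5 + S)*u = -2 + u*(5 + S))
s = 1522884269/55053362 (s = 27 - 3*(-19974/36972 + (-2 + 5*119 + 67*119)/26803) = 27 - 3*(-19974*1/36972 + (-2 + 595 + 7973)*(1/26803)) = 27 - 3*(-3329/6162 + 8566*(1/26803)) = 27 - 3*(-3329/6162 + 8566/26803) = 27 - 3*(-36443495/165160086) = 27 + 36443495/55053362 = 1522884269/55053362 ≈ 27.662)
-s = -1*1522884269/55053362 = -1522884269/55053362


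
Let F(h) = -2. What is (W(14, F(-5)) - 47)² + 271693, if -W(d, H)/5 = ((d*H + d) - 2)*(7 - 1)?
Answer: 459182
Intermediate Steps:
W(d, H) = 60 - 30*d - 30*H*d (W(d, H) = -5*((d*H + d) - 2)*(7 - 1) = -5*((H*d + d) - 2)*6 = -5*((d + H*d) - 2)*6 = -5*(-2 + d + H*d)*6 = -5*(-12 + 6*d + 6*H*d) = 60 - 30*d - 30*H*d)
(W(14, F(-5)) - 47)² + 271693 = ((60 - 30*14 - 30*(-2)*14) - 47)² + 271693 = ((60 - 420 + 840) - 47)² + 271693 = (480 - 47)² + 271693 = 433² + 271693 = 187489 + 271693 = 459182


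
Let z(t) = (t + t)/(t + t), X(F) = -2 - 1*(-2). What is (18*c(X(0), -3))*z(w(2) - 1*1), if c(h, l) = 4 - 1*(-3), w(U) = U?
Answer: 126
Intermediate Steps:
X(F) = 0 (X(F) = -2 + 2 = 0)
c(h, l) = 7 (c(h, l) = 4 + 3 = 7)
z(t) = 1 (z(t) = (2*t)/((2*t)) = (2*t)*(1/(2*t)) = 1)
(18*c(X(0), -3))*z(w(2) - 1*1) = (18*7)*1 = 126*1 = 126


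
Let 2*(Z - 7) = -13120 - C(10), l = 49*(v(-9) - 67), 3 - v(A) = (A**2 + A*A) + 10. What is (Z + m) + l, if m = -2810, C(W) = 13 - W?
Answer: -41857/2 ≈ -20929.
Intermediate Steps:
v(A) = -7 - 2*A**2 (v(A) = 3 - ((A**2 + A*A) + 10) = 3 - ((A**2 + A**2) + 10) = 3 - (2*A**2 + 10) = 3 - (10 + 2*A**2) = 3 + (-10 - 2*A**2) = -7 - 2*A**2)
l = -11564 (l = 49*((-7 - 2*(-9)**2) - 67) = 49*((-7 - 2*81) - 67) = 49*((-7 - 162) - 67) = 49*(-169 - 67) = 49*(-236) = -11564)
Z = -13109/2 (Z = 7 + (-13120 - (13 - 1*10))/2 = 7 + (-13120 - (13 - 10))/2 = 7 + (-13120 - 1*3)/2 = 7 + (-13120 - 3)/2 = 7 + (1/2)*(-13123) = 7 - 13123/2 = -13109/2 ≈ -6554.5)
(Z + m) + l = (-13109/2 - 2810) - 11564 = -18729/2 - 11564 = -41857/2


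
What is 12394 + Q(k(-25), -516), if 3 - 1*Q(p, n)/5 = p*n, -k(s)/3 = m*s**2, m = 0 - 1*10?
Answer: 48387409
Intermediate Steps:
m = -10 (m = 0 - 10 = -10)
k(s) = 30*s**2 (k(s) = -(-30)*s**2 = 30*s**2)
Q(p, n) = 15 - 5*n*p (Q(p, n) = 15 - 5*p*n = 15 - 5*n*p)
12394 + Q(k(-25), -516) = 12394 + (15 - 5*(-516)*30*(-25)**2) = 12394 + (15 - 5*(-516)*30*625) = 12394 + (15 - 5*(-516)*18750) = 12394 + (15 + 48375000) = 12394 + 48375015 = 48387409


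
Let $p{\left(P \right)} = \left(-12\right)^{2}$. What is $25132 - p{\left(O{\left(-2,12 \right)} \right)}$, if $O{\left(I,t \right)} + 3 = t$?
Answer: $24988$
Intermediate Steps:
$O{\left(I,t \right)} = -3 + t$
$p{\left(P \right)} = 144$
$25132 - p{\left(O{\left(-2,12 \right)} \right)} = 25132 - 144 = 24988$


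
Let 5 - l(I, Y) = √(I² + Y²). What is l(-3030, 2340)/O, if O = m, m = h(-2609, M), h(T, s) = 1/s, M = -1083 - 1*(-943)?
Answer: -700 + 4200*√16285 ≈ 5.3527e+5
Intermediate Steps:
M = -140 (M = -1083 + 943 = -140)
l(I, Y) = 5 - √(I² + Y²)
m = -1/140 (m = 1/(-140) = -1/140 ≈ -0.0071429)
O = -1/140 ≈ -0.0071429
l(-3030, 2340)/O = (5 - √((-3030)² + 2340²))/(-1/140) = (5 - √(9180900 + 5475600))*(-140) = (5 - √14656500)*(-140) = (5 - 30*√16285)*(-140) = -700 + 4200*√16285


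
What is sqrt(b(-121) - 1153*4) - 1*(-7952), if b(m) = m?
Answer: 7952 + I*sqrt(4733) ≈ 7952.0 + 68.797*I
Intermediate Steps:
sqrt(b(-121) - 1153*4) - 1*(-7952) = sqrt(-121 - 1153*4) - 1*(-7952) = sqrt(-121 - 4612) + 7952 = sqrt(-4733) + 7952 = I*sqrt(4733) + 7952 = 7952 + I*sqrt(4733)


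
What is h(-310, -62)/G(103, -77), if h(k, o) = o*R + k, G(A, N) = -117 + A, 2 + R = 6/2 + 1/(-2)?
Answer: 341/14 ≈ 24.357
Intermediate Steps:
R = ½ (R = -2 + (6/2 + 1/(-2)) = -2 + (6*(½) + 1*(-½)) = -2 + (3 - ½) = -2 + 5/2 = ½ ≈ 0.50000)
h(k, o) = k + o/2 (h(k, o) = o*(½) + k = o/2 + k = k + o/2)
h(-310, -62)/G(103, -77) = (-310 + (½)*(-62))/(-117 + 103) = (-310 - 31)/(-14) = -341*(-1/14) = 341/14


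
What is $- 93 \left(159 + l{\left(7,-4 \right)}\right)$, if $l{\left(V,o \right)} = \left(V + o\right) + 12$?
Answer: $-16182$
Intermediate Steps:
$l{\left(V,o \right)} = 12 + V + o$
$- 93 \left(159 + l{\left(7,-4 \right)}\right) = - 93 \left(159 + \left(12 + 7 - 4\right)\right) = - 93 \left(159 + 15\right) = \left(-93\right) 174 = -16182$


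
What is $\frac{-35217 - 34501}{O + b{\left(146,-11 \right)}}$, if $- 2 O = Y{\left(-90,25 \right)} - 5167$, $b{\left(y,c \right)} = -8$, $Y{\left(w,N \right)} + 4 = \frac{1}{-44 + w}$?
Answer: $- \frac{18684424}{690771} \approx -27.049$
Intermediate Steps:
$Y{\left(w,N \right)} = -4 + \frac{1}{-44 + w}$
$O = \frac{692915}{268}$ ($O = - \frac{\frac{177 - -360}{-44 - 90} - 5167}{2} = - \frac{\frac{177 + 360}{-134} - 5167}{2} = - \frac{\left(- \frac{1}{134}\right) 537 - 5167}{2} = - \frac{- \frac{537}{134} - 5167}{2} = \left(- \frac{1}{2}\right) \left(- \frac{692915}{134}\right) = \frac{692915}{268} \approx 2585.5$)
$\frac{-35217 - 34501}{O + b{\left(146,-11 \right)}} = \frac{-35217 - 34501}{\frac{692915}{268} - 8} = - \frac{69718}{\frac{690771}{268}} = \left(-69718\right) \frac{268}{690771} = - \frac{18684424}{690771}$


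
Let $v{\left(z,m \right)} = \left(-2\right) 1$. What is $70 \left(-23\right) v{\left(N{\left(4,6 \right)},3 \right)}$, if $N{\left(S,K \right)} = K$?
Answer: $3220$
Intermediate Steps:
$v{\left(z,m \right)} = -2$
$70 \left(-23\right) v{\left(N{\left(4,6 \right)},3 \right)} = 70 \left(-23\right) \left(-2\right) = \left(-1610\right) \left(-2\right) = 3220$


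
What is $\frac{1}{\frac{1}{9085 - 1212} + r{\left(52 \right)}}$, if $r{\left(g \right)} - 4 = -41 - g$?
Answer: $- \frac{7873}{700696} \approx -0.011236$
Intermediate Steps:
$r{\left(g \right)} = -37 - g$ ($r{\left(g \right)} = 4 - \left(41 + g\right) = -37 - g$)
$\frac{1}{\frac{1}{9085 - 1212} + r{\left(52 \right)}} = \frac{1}{\frac{1}{9085 - 1212} - 89} = \frac{1}{\frac{1}{7873} - 89} = \frac{1}{- \frac{700696}{7873}} = - \frac{7873}{700696}$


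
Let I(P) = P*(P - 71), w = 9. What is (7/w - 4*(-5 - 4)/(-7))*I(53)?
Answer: 29150/7 ≈ 4164.3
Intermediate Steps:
I(P) = P*(-71 + P)
(7/w - 4*(-5 - 4)/(-7))*I(53) = (7/9 - 4*(-5 - 4)/(-7))*(53*(-71 + 53)) = (7*(1/9) - 4*(-9)*(-1/7))*(53*(-18)) = (7/9 + 36*(-1/7))*(-954) = (7/9 - 36/7)*(-954) = -275/63*(-954) = 29150/7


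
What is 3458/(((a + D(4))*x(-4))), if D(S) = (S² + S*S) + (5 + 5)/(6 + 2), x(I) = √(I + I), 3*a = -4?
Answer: -10374*I*√2/383 ≈ -38.306*I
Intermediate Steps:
a = -4/3 (a = (⅓)*(-4) = -4/3 ≈ -1.3333)
x(I) = √2*√I (x(I) = √(2*I) = √2*√I)
D(S) = 5/4 + 2*S² (D(S) = (S² + S²) + 10/8 = 2*S² + 10*(⅛) = 2*S² + 5/4 = 5/4 + 2*S²)
3458/(((a + D(4))*x(-4))) = 3458/(((-4/3 + (5/4 + 2*4²))*(√2*√(-4)))) = 3458/(((-4/3 + (5/4 + 2*16))*(√2*(2*I)))) = 3458/(((-4/3 + (5/4 + 32))*(2*I*√2))) = 3458/(((-4/3 + 133/4)*(2*I*√2))) = 3458/((383*(2*I*√2)/12)) = 3458/((383*I*√2/6)) = 3458*(-3*I*√2/383) = -10374*I*√2/383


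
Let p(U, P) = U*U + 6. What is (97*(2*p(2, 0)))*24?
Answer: 46560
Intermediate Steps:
p(U, P) = 6 + U**2 (p(U, P) = U**2 + 6 = 6 + U**2)
(97*(2*p(2, 0)))*24 = (97*(2*(6 + 2**2)))*24 = (97*(2*(6 + 4)))*24 = (97*(2*10))*24 = (97*20)*24 = 1940*24 = 46560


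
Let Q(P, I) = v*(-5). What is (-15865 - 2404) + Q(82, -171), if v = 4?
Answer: -18289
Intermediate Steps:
Q(P, I) = -20 (Q(P, I) = 4*(-5) = -20)
(-15865 - 2404) + Q(82, -171) = (-15865 - 2404) - 20 = -18269 - 20 = -18289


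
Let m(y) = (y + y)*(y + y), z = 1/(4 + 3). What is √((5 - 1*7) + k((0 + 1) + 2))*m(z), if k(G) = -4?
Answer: 4*I*√6/49 ≈ 0.19996*I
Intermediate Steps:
z = ⅐ (z = 1/7 = ⅐ ≈ 0.14286)
m(y) = 4*y² (m(y) = (2*y)*(2*y) = 4*y²)
√((5 - 1*7) + k((0 + 1) + 2))*m(z) = √((5 - 1*7) - 4)*(4*(⅐)²) = √((5 - 7) - 4)*(4*(1/49)) = √(-2 - 4)*(4/49) = √(-6)*(4/49) = (I*√6)*(4/49) = 4*I*√6/49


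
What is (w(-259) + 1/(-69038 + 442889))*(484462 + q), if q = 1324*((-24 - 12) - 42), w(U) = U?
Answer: -36909639655520/373851 ≈ -9.8728e+7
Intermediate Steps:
q = -103272 (q = 1324*(-36 - 42) = 1324*(-78) = -103272)
(w(-259) + 1/(-69038 + 442889))*(484462 + q) = (-259 + 1/(-69038 + 442889))*(484462 - 103272) = (-259 + 1/373851)*381190 = -96827408/373851*381190 = -36909639655520/373851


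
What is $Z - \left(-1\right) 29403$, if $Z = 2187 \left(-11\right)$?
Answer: $5346$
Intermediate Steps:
$Z = -24057$
$Z - \left(-1\right) 29403 = -24057 - \left(-1\right) 29403 = -24057 - -29403 = -24057 + 29403 = 5346$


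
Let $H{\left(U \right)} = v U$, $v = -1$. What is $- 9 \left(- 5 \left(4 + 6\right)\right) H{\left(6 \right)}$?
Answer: $-2700$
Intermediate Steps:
$H{\left(U \right)} = - U$
$- 9 \left(- 5 \left(4 + 6\right)\right) H{\left(6 \right)} = - 9 \left(- 5 \left(4 + 6\right)\right) \left(\left(-1\right) 6\right) = - 9 \left(\left(-5\right) 10\right) \left(-6\right) = \left(-9\right) \left(-50\right) \left(-6\right) = 450 \left(-6\right) = -2700$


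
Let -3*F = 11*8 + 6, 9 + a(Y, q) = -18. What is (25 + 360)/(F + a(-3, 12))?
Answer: -33/5 ≈ -6.6000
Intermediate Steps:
a(Y, q) = -27 (a(Y, q) = -9 - 18 = -27)
F = -94/3 (F = -(11*8 + 6)/3 = -(88 + 6)/3 = -⅓*94 = -94/3 ≈ -31.333)
(25 + 360)/(F + a(-3, 12)) = (25 + 360)/(-94/3 - 27) = 385/(-175/3) = 385*(-3/175) = -33/5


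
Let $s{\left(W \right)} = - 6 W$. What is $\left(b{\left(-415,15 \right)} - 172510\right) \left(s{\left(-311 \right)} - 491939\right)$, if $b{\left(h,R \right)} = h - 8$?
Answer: $84749794109$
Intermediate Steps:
$b{\left(h,R \right)} = -8 + h$ ($b{\left(h,R \right)} = h - 8 = -8 + h$)
$\left(b{\left(-415,15 \right)} - 172510\right) \left(s{\left(-311 \right)} - 491939\right) = \left(\left(-8 - 415\right) - 172510\right) \left(\left(-6\right) \left(-311\right) - 491939\right) = \left(-423 - 172510\right) \left(1866 - 491939\right) = \left(-172933\right) \left(-490073\right) = 84749794109$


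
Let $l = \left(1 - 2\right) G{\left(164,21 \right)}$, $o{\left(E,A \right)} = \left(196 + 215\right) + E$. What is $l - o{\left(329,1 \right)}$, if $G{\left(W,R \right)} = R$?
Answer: $-761$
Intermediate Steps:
$o{\left(E,A \right)} = 411 + E$
$l = -21$ ($l = \left(1 - 2\right) 21 = \left(-1\right) 21 = -21$)
$l - o{\left(329,1 \right)} = -21 - \left(411 + 329\right) = -21 - 740 = -761$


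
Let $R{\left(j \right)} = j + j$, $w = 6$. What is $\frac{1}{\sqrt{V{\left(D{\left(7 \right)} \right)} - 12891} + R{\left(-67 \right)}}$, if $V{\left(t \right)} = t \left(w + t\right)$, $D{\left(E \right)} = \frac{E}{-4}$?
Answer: $- \frac{2144}{493671} - \frac{20 i \sqrt{8255}}{493671} \approx -0.004343 - 0.0036809 i$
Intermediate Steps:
$D{\left(E \right)} = - \frac{E}{4}$ ($D{\left(E \right)} = E \left(- \frac{1}{4}\right) = - \frac{E}{4}$)
$R{\left(j \right)} = 2 j$
$V{\left(t \right)} = t \left(6 + t\right)$
$\frac{1}{\sqrt{V{\left(D{\left(7 \right)} \right)} - 12891} + R{\left(-67 \right)}} = \frac{1}{\sqrt{\left(- \frac{1}{4}\right) 7 \left(6 - \frac{7}{4}\right) - 12891} + 2 \left(-67\right)} = \frac{1}{\sqrt{- \frac{7 \left(6 - \frac{7}{4}\right)}{4} - 12891} - 134} = \frac{1}{\sqrt{\left(- \frac{7}{4}\right) \frac{17}{4} - 12891} - 134} = \frac{1}{\sqrt{- \frac{119}{16} - 12891} - 134} = \frac{1}{\sqrt{- \frac{206375}{16}} - 134} = \frac{1}{\frac{5 i \sqrt{8255}}{4} - 134} = \frac{1}{-134 + \frac{5 i \sqrt{8255}}{4}}$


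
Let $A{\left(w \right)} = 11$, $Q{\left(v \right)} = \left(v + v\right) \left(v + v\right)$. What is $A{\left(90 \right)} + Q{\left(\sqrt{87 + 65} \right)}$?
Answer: $619$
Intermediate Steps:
$Q{\left(v \right)} = 4 v^{2}$ ($Q{\left(v \right)} = 2 v 2 v = 4 v^{2}$)
$A{\left(90 \right)} + Q{\left(\sqrt{87 + 65} \right)} = 11 + 4 \left(\sqrt{87 + 65}\right)^{2} = 11 + 4 \left(\sqrt{152}\right)^{2} = 11 + 4 \left(2 \sqrt{38}\right)^{2} = 11 + 4 \cdot 152 = 11 + 608 = 619$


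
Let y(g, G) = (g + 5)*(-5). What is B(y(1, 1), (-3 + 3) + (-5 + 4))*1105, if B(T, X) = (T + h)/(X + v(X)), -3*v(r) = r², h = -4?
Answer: 56355/2 ≈ 28178.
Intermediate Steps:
y(g, G) = -25 - 5*g (y(g, G) = (5 + g)*(-5) = -25 - 5*g)
v(r) = -r²/3
B(T, X) = (-4 + T)/(X - X²/3) (B(T, X) = (T - 4)/(X - X²/3) = (-4 + T)/(X - X²/3))
B(y(1, 1), (-3 + 3) + (-5 + 4))*1105 = (3*(4 - (-25 - 5*1))/(((-3 + 3) + (-5 + 4))*(-3 + ((-3 + 3) + (-5 + 4)))))*1105 = (3*(4 - (-25 - 5))/((0 - 1)*(-3 + (0 - 1))))*1105 = (3*(4 - 1*(-30))/(-1*(-3 - 1)))*1105 = (3*(-1)*(4 + 30)/(-4))*1105 = (3*(-1)*(-¼)*34)*1105 = (51/2)*1105 = 56355/2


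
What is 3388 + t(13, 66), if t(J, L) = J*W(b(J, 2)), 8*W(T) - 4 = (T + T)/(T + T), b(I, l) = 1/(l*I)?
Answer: 27169/8 ≈ 3396.1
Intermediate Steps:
b(I, l) = 1/(I*l)
W(T) = 5/8 (W(T) = ½ + ((T + T)/(T + T))/8 = ½ + ((2*T)/((2*T)))/8 = ½ + ((2*T)*(1/(2*T)))/8 = ½ + (⅛)*1 = ½ + ⅛ = 5/8)
t(J, L) = 5*J/8 (t(J, L) = J*(5/8) = 5*J/8)
3388 + t(13, 66) = 3388 + (5/8)*13 = 3388 + 65/8 = 27169/8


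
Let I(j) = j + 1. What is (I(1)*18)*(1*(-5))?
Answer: -180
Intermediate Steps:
I(j) = 1 + j
(I(1)*18)*(1*(-5)) = ((1 + 1)*18)*(1*(-5)) = (2*18)*(-5) = 36*(-5) = -180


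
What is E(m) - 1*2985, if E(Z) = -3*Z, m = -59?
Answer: -2808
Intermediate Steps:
E(m) - 1*2985 = -3*(-59) - 1*2985 = 177 - 2985 = -2808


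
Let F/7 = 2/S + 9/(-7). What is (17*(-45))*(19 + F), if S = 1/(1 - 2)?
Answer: 3060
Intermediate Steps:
S = -1 (S = 1/(-1) = -1)
F = -23 (F = 7*(2/(-1) + 9/(-7)) = 7*(2*(-1) + 9*(-1/7)) = 7*(-2 - 9/7) = 7*(-23/7) = -23)
(17*(-45))*(19 + F) = (17*(-45))*(19 - 23) = -765*(-4) = 3060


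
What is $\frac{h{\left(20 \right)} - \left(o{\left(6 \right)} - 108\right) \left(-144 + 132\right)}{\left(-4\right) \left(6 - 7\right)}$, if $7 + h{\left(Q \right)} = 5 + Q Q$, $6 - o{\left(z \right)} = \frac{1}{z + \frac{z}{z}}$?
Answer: $- \frac{2897}{14} \approx -206.93$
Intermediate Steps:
$o{\left(z \right)} = 6 - \frac{1}{1 + z}$ ($o{\left(z \right)} = 6 - \frac{1}{z + \frac{z}{z}} = 6 - \frac{1}{z + 1} = 6 - \frac{1}{1 + z}$)
$h{\left(Q \right)} = -2 + Q^{2}$ ($h{\left(Q \right)} = -7 + \left(5 + Q Q\right) = -7 + \left(5 + Q^{2}\right) = -2 + Q^{2}$)
$\frac{h{\left(20 \right)} - \left(o{\left(6 \right)} - 108\right) \left(-144 + 132\right)}{\left(-4\right) \left(6 - 7\right)} = \frac{\left(-2 + 20^{2}\right) - \left(\frac{5 + 6 \cdot 6}{1 + 6} - 108\right) \left(-144 + 132\right)}{\left(-4\right) \left(6 - 7\right)} = \frac{\left(-2 + 400\right) - \left(\frac{5 + 36}{7} - 108\right) \left(-12\right)}{\left(-4\right) \left(-1\right)} = \frac{398 - \left(\frac{1}{7} \cdot 41 - 108\right) \left(-12\right)}{4} = \left(398 - \left(\frac{41}{7} - 108\right) \left(-12\right)\right) \frac{1}{4} = \left(398 - \left(- \frac{715}{7}\right) \left(-12\right)\right) \frac{1}{4} = \left(398 - \frac{8580}{7}\right) \frac{1}{4} = \left(- \frac{5794}{7}\right) \frac{1}{4} = - \frac{2897}{14}$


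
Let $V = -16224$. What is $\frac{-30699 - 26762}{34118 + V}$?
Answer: $- \frac{57461}{17894} \approx -3.2112$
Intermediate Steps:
$\frac{-30699 - 26762}{34118 + V} = \frac{-30699 - 26762}{34118 - 16224} = - \frac{57461}{17894}$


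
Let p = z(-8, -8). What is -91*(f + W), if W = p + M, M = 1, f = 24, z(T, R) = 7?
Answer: -2912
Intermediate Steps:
p = 7
W = 8 (W = 7 + 1 = 8)
-91*(f + W) = -91*(24 + 8) = -91*32 = -2912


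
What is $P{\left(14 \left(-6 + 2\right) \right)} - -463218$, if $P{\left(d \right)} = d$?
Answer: $463162$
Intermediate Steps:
$P{\left(14 \left(-6 + 2\right) \right)} - -463218 = 14 \left(-6 + 2\right) - -463218 = 14 \left(-4\right) + 463218 = -56 + 463218 = 463162$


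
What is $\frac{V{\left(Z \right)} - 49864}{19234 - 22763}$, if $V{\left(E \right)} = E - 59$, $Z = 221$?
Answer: $\frac{49702}{3529} \approx 14.084$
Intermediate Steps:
$V{\left(E \right)} = -59 + E$ ($V{\left(E \right)} = E - 59 = -59 + E$)
$\frac{V{\left(Z \right)} - 49864}{19234 - 22763} = \frac{\left(-59 + 221\right) - 49864}{19234 - 22763} = \frac{162 - 49864}{-3529} = \left(-49702\right) \left(- \frac{1}{3529}\right) = \frac{49702}{3529}$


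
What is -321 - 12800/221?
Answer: -83741/221 ≈ -378.92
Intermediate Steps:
-321 - 12800/221 = -83741/221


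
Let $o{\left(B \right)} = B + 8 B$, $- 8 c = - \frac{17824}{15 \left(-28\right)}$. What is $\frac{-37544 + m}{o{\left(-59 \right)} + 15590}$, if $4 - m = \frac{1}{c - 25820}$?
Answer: $- \frac{101795603675}{40834842763} \approx -2.4929$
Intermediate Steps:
$c = - \frac{557}{105}$ ($c = - \frac{\left(-17824\right) \frac{1}{15 \left(-28\right)}}{8} = - \frac{\left(-17824\right) \frac{1}{-420}}{8} = - \frac{\left(-17824\right) \left(- \frac{1}{420}\right)}{8} = \left(- \frac{1}{8}\right) \frac{4456}{105} = - \frac{557}{105} \approx -5.3048$)
$m = \frac{10846733}{2711657}$ ($m = 4 - \frac{1}{- \frac{557}{105} - 25820} = 4 - \frac{1}{- \frac{2711657}{105}} = 4 - - \frac{105}{2711657} = 4 + \frac{105}{2711657} = \frac{10846733}{2711657} \approx 4.0$)
$o{\left(B \right)} = 9 B$
$\frac{-37544 + m}{o{\left(-59 \right)} + 15590} = \frac{-37544 + \frac{10846733}{2711657}}{9 \left(-59\right) + 15590} = - \frac{101795603675}{2711657 \left(-531 + 15590\right)} = - \frac{101795603675}{2711657 \cdot 15059} = \left(- \frac{101795603675}{2711657}\right) \frac{1}{15059} = - \frac{101795603675}{40834842763}$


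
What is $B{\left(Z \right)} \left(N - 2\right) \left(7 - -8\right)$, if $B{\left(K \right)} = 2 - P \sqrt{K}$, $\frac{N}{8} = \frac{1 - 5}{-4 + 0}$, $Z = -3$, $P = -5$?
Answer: $180 + 450 i \sqrt{3} \approx 180.0 + 779.42 i$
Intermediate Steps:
$N = 8$ ($N = 8 \frac{1 - 5}{-4 + 0} = 8 \left(- \frac{4}{-4}\right) = 8 \left(\left(-4\right) \left(- \frac{1}{4}\right)\right) = 8 \cdot 1 = 8$)
$B{\left(K \right)} = 2 + 5 \sqrt{K}$ ($B{\left(K \right)} = 2 - - 5 \sqrt{K} = 2 + 5 \sqrt{K}$)
$B{\left(Z \right)} \left(N - 2\right) \left(7 - -8\right) = \left(2 + 5 \sqrt{-3}\right) \left(8 - 2\right) \left(7 - -8\right) = \left(2 + 5 i \sqrt{3}\right) \left(8 - 2\right) \left(7 + 8\right) = \left(2 + 5 i \sqrt{3}\right) 6 \cdot 15 = \left(12 + 30 i \sqrt{3}\right) 15 = 180 + 450 i \sqrt{3}$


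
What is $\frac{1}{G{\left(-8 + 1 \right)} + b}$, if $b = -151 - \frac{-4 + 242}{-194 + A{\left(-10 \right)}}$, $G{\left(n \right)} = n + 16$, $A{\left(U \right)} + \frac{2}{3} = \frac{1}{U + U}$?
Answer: $- \frac{1669}{234958} \approx -0.0071034$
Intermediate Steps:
$A{\left(U \right)} = - \frac{2}{3} + \frac{1}{2 U}$ ($A{\left(U \right)} = - \frac{2}{3} + \frac{1}{U + U} = - \frac{2}{3} + \frac{1}{2 U}$)
$G{\left(n \right)} = 16 + n$
$b = - \frac{249979}{1669}$ ($b = -151 - \frac{-4 + 242}{-194 + \frac{3 - -40}{6 \left(-10\right)}} = -151 - \frac{238}{-194 + \frac{1}{6} \left(- \frac{1}{10}\right) \left(3 + 40\right)} = -151 - \frac{238}{-194 + \frac{1}{6} \left(- \frac{1}{10}\right) 43} = -151 - \frac{238}{-194 - \frac{43}{60}} = -151 - \frac{238}{- \frac{11683}{60}} = -151 - 238 \left(- \frac{60}{11683}\right) = -151 - - \frac{2040}{1669} = -151 + \frac{2040}{1669} = - \frac{249979}{1669} \approx -149.78$)
$\frac{1}{G{\left(-8 + 1 \right)} + b} = \frac{1}{\left(16 + \left(-8 + 1\right)\right) - \frac{249979}{1669}} = \frac{1}{\left(16 - 7\right) - \frac{249979}{1669}} = \frac{1}{9 - \frac{249979}{1669}} = \frac{1}{- \frac{234958}{1669}} = - \frac{1669}{234958}$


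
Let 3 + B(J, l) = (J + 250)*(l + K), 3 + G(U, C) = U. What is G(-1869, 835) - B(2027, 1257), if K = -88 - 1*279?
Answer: -2028399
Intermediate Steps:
K = -367 (K = -88 - 279 = -367)
G(U, C) = -3 + U
B(J, l) = -3 + (-367 + l)*(250 + J) (B(J, l) = -3 + (J + 250)*(l - 367) = -3 + (250 + J)*(-367 + l) = -3 + (-367 + l)*(250 + J))
G(-1869, 835) - B(2027, 1257) = (-3 - 1869) - (-91753 - 367*2027 + 250*1257 + 2027*1257) = -1872 - (-91753 - 743909 + 314250 + 2547939) = -1872 - 1*2026527 = -1872 - 2026527 = -2028399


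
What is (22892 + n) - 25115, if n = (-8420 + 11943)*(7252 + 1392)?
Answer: 30450589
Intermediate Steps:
n = 30452812 (n = 3523*8644 = 30452812)
(22892 + n) - 25115 = (22892 + 30452812) - 25115 = 30475704 - 25115 = 30450589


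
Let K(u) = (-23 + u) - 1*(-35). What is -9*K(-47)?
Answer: 315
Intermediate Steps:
K(u) = 12 + u (K(u) = (-23 + u) + 35 = 12 + u)
-9*K(-47) = -9*(12 - 47) = -9*(-35) = 315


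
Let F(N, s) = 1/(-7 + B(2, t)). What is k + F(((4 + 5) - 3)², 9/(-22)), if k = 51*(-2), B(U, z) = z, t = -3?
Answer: -1021/10 ≈ -102.10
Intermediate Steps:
k = -102
F(N, s) = -⅒ (F(N, s) = 1/(-7 - 3) = 1/(-10) = -⅒)
k + F(((4 + 5) - 3)², 9/(-22)) = -102 - ⅒ = -1021/10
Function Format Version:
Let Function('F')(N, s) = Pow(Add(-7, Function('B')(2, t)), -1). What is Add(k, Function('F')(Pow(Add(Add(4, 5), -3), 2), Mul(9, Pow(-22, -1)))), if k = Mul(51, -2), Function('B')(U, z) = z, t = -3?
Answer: Rational(-1021, 10) ≈ -102.10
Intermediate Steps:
k = -102
Function('F')(N, s) = Rational(-1, 10) (Function('F')(N, s) = Pow(Add(-7, -3), -1) = Pow(-10, -1) = Rational(-1, 10))
Add(k, Function('F')(Pow(Add(Add(4, 5), -3), 2), Mul(9, Pow(-22, -1)))) = Add(-102, Rational(-1, 10)) = Rational(-1021, 10)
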